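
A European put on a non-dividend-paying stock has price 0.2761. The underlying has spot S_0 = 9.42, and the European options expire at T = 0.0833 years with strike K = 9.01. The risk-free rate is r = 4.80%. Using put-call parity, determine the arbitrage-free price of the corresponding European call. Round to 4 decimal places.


Answer: Call price = 0.7221

Derivation:
Put-call parity: C - P = S_0 * exp(-qT) - K * exp(-rT).
S_0 * exp(-qT) = 9.4200 * 1.00000000 = 9.42000000
K * exp(-rT) = 9.0100 * 0.99600958 = 8.97404634
C = P + S*exp(-qT) - K*exp(-rT)
C = 0.2761 + 9.42000000 - 8.97404634 = 0.7221


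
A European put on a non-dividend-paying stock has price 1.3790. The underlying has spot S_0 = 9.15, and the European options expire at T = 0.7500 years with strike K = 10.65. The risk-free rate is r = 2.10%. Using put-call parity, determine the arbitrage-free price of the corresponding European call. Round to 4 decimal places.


Put-call parity: C - P = S_0 * exp(-qT) - K * exp(-rT).
S_0 * exp(-qT) = 9.1500 * 1.00000000 = 9.15000000
K * exp(-rT) = 10.6500 * 0.98437338 = 10.48357653
C = P + S*exp(-qT) - K*exp(-rT)
C = 1.3790 + 9.15000000 - 10.48357653 = 0.0454

Answer: Call price = 0.0454


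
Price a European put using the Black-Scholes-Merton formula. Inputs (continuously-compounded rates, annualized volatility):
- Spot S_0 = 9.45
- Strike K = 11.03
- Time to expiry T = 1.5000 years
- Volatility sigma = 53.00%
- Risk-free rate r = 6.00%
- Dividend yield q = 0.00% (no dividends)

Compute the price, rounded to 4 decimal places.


d1 = (ln(S/K) + (r - q + 0.5*sigma^2) * T) / (sigma * sqrt(T)) = 0.22503094
d2 = d1 - sigma * sqrt(T) = -0.42408384
exp(-rT) = 0.91393119; exp(-qT) = 1.00000000
P = K * exp(-rT) * N(-d2) - S_0 * exp(-qT) * N(-d1)
N(-d1) = 0.41097760; N(-d2) = 0.66424767
P = 11.0300 * 0.91393119 * 0.66424767 - 9.4500 * 1.00000000 * 0.41097760 = 2.8123

Answer: Price = 2.8123


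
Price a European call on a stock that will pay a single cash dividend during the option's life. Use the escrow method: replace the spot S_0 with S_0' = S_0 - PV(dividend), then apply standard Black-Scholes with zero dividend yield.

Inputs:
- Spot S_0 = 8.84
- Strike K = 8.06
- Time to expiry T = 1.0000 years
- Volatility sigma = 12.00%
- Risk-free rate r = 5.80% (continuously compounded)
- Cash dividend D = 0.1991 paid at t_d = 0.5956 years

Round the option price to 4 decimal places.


Answer: Price = 1.1126

Derivation:
PV(D) = D * exp(-r * t_d) = 0.1991 * 0.96604506 = 0.19233957
S_0' = S_0 - PV(D) = 8.8400 - 0.19233957 = 8.64766043
d1 = (ln(S_0'/K) + (r + sigma^2/2)*T) / (sigma*sqrt(T)) = 1.12979381
d2 = d1 - sigma*sqrt(T) = 1.00979381
exp(-rT) = 0.94364995
N(d1) = 0.87071844; N(d2) = 0.84370296
C = S_0' * N(d1) - K * exp(-rT) * N(d2) = 8.64766043 * 0.87071844 - 8.0600 * 0.94364995 * 0.84370296 = 1.1126


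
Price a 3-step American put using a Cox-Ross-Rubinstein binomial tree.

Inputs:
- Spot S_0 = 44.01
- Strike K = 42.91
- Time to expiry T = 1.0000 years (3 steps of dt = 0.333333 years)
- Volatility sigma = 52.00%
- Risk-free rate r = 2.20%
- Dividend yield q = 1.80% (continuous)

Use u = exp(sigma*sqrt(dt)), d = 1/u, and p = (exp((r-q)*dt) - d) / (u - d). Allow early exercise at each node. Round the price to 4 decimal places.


dt = T/N = 0.333333
u = exp(sigma*sqrt(dt)) = 1.350159; d = 1/u = 0.740654
p = (exp((r-q)*dt) - d) / (u - d) = 0.427692
Discount per step: exp(-r*dt) = 0.992693
Stock lattice S(k, i) with i counting down-moves:
  k=0: S(0,0) = 44.0100
  k=1: S(1,0) = 59.4205; S(1,1) = 32.5962
  k=2: S(2,0) = 80.2271; S(2,1) = 44.0100; S(2,2) = 24.1425
  k=3: S(3,0) = 108.3193; S(3,1) = 59.4205; S(3,2) = 32.5962; S(3,3) = 17.8812
Terminal payoffs V(N, i) = max(K - S_T, 0):
  V(3,0) = 0.000000; V(3,1) = 0.000000; V(3,2) = 10.313832; V(3,3) = 25.028790
Backward induction: V(k, i) = exp(-r*dt) * [p * V(k+1, i) + (1-p) * V(k+1, i+1)]; then take max(V_cont, immediate exercise) for American.
  V(2,0) = exp(-r*dt) * [p*0.000000 + (1-p)*0.000000] = 0.000000; exercise = 0.000000; V(2,0) = max -> 0.000000
  V(2,1) = exp(-r*dt) * [p*0.000000 + (1-p)*10.313832] = 5.859558; exercise = 0.000000; V(2,1) = max -> 5.859558
  V(2,2) = exp(-r*dt) * [p*10.313832 + (1-p)*25.028790] = 18.598427; exercise = 18.767528; V(2,2) = max -> 18.767528
  V(1,0) = exp(-r*dt) * [p*0.000000 + (1-p)*5.859558] = 3.328969; exercise = 0.000000; V(1,0) = max -> 3.328969
  V(1,1) = exp(-r*dt) * [p*5.859558 + (1-p)*18.767528] = 13.150102; exercise = 10.313832; V(1,1) = max -> 13.150102
  V(0,0) = exp(-r*dt) * [p*3.328969 + (1-p)*13.150102] = 8.884289; exercise = 0.000000; V(0,0) = max -> 8.884289

Answer: Price = V(0,0) = 8.8843


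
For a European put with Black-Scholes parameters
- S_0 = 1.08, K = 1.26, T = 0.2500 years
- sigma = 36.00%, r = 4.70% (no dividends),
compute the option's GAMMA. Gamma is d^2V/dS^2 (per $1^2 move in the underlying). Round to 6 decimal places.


Answer: Gamma = 1.604990

Derivation:
d1 = -0.7011148879; d2 = -0.8811148879
phi(d1) = 0.3120101448; exp(-qT) = 1.0000000000; exp(-rT) = 0.9883187617
Gamma = exp(-qT) * phi(d1) / (S * sigma * sqrt(T)) = 1.0000000000 * 0.3120101448 / (1.0800 * 0.3600 * 0.5000000000) = 1.604990


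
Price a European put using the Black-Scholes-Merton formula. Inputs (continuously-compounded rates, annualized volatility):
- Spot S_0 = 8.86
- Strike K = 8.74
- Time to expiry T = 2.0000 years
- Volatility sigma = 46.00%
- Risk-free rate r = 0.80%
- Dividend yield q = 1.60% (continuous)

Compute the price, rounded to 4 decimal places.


Answer: Price = 2.2011

Derivation:
d1 = (ln(S/K) + (r - q + 0.5*sigma^2) * T) / (sigma * sqrt(T)) = 0.32163609
d2 = d1 - sigma * sqrt(T) = -0.32890215
exp(-rT) = 0.98412732; exp(-qT) = 0.96850658
P = K * exp(-rT) * N(-d2) - S_0 * exp(-qT) * N(-d1)
N(-d1) = 0.37386420; N(-d2) = 0.62888518
P = 8.7400 * 0.98412732 * 0.62888518 - 8.8600 * 0.96850658 * 0.37386420 = 2.2011


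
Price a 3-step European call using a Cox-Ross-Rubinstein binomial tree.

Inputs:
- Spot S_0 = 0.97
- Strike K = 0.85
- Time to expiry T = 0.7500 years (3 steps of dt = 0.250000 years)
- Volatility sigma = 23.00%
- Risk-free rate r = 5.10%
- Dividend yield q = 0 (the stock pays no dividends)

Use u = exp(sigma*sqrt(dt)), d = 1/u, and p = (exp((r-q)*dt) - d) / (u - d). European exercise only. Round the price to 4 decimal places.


Answer: Price = V(0,0) = 0.1685

Derivation:
dt = T/N = 0.250000
u = exp(sigma*sqrt(dt)) = 1.121873; d = 1/u = 0.891366
p = (exp((r-q)*dt) - d) / (u - d) = 0.526949
Discount per step: exp(-r*dt) = 0.987331
Stock lattice S(k, i) with i counting down-moves:
  k=0: S(0,0) = 0.9700
  k=1: S(1,0) = 1.0882; S(1,1) = 0.8646
  k=2: S(2,0) = 1.2208; S(2,1) = 0.9700; S(2,2) = 0.7707
  k=3: S(3,0) = 1.3696; S(3,1) = 1.0882; S(3,2) = 0.8646; S(3,3) = 0.6870
Terminal payoffs V(N, i) = max(S_T - K, 0):
  V(3,0) = 0.519630; V(3,1) = 0.238217; V(3,2) = 0.014625; V(3,3) = 0.000000
Backward induction: V(k, i) = exp(-r*dt) * [p * V(k+1, i) + (1-p) * V(k+1, i+1)].
  V(2,0) = exp(-r*dt) * [p*0.519630 + (1-p)*0.238217] = 0.381611
  V(2,1) = exp(-r*dt) * [p*0.238217 + (1-p)*0.014625] = 0.130769
  V(2,2) = exp(-r*dt) * [p*0.014625 + (1-p)*0.000000] = 0.007609
  V(1,0) = exp(-r*dt) * [p*0.381611 + (1-p)*0.130769] = 0.259618
  V(1,1) = exp(-r*dt) * [p*0.130769 + (1-p)*0.007609] = 0.071589
  V(0,0) = exp(-r*dt) * [p*0.259618 + (1-p)*0.071589] = 0.168509


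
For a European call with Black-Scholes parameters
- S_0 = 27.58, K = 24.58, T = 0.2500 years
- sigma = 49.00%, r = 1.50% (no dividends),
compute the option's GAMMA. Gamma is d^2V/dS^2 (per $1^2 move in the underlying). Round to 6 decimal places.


d1 = 0.6078378295; d2 = 0.3628378295
phi(d1) = 0.3316510402; exp(-qT) = 1.0000000000; exp(-rT) = 0.9962570225
Gamma = exp(-qT) * phi(d1) / (S * sigma * sqrt(T)) = 1.0000000000 * 0.3316510402 / (27.5800 * 0.4900 * 0.5000000000) = 0.049082

Answer: Gamma = 0.049082


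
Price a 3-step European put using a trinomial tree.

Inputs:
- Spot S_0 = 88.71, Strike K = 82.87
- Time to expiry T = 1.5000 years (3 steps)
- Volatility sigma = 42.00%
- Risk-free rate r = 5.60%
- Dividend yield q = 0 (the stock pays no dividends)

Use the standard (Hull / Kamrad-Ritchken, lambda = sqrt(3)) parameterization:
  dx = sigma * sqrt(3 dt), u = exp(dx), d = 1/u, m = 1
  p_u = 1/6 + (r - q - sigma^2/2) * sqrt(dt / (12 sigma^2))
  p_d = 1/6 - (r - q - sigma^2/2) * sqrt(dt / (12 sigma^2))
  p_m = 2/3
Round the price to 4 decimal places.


dt = T/N = 0.500000; dx = sigma*sqrt(3*dt) = 0.514393
u = exp(dx) = 1.672623; d = 1/u = 0.597863
p_u = 0.151017, p_m = 0.666667, p_d = 0.182316
Discount per step: exp(-r*dt) = 0.972388
Stock lattice S(k, j) with j the centered position index:
  k=0: S(0,+0) = 88.7100
  k=1: S(1,-1) = 53.0365; S(1,+0) = 88.7100; S(1,+1) = 148.3784
  k=2: S(2,-2) = 31.7086; S(2,-1) = 53.0365; S(2,+0) = 88.7100; S(2,+1) = 148.3784; S(2,+2) = 248.1810
  k=3: S(3,-3) = 18.9574; S(3,-2) = 31.7086; S(3,-1) = 53.0365; S(3,+0) = 88.7100; S(3,+1) = 148.3784; S(3,+2) = 248.1810; S(3,+3) = 415.1132
Terminal payoffs V(N, j) = max(K - S_T, 0):
  V(3,-3) = 63.912605; V(3,-2) = 51.161432; V(3,-1) = 29.833531; V(3,+0) = 0.000000; V(3,+1) = 0.000000; V(3,+2) = 0.000000; V(3,+3) = 0.000000
Backward induction: V(k, j) = exp(-r*dt) * [p_u * V(k+1, j+1) + p_m * V(k+1, j) + p_d * V(k+1, j-1)]
  V(2,-2) = exp(-r*dt) * [p_u*29.833531 + p_m*51.161432 + p_d*63.912605] = 48.877391
  V(2,-1) = exp(-r*dt) * [p_u*0.000000 + p_m*29.833531 + p_d*51.161432] = 28.409860
  V(2,+0) = exp(-r*dt) * [p_u*0.000000 + p_m*0.000000 + p_d*29.833531] = 5.288952
  V(2,+1) = exp(-r*dt) * [p_u*0.000000 + p_m*0.000000 + p_d*0.000000] = 0.000000
  V(2,+2) = exp(-r*dt) * [p_u*0.000000 + p_m*0.000000 + p_d*0.000000] = 0.000000
  V(1,-1) = exp(-r*dt) * [p_u*5.288952 + p_m*28.409860 + p_d*48.877391] = 27.858702
  V(1,+0) = exp(-r*dt) * [p_u*0.000000 + p_m*5.288952 + p_d*28.409860] = 8.465171
  V(1,+1) = exp(-r*dt) * [p_u*0.000000 + p_m*0.000000 + p_d*5.288952] = 0.937637
  V(0,+0) = exp(-r*dt) * [p_u*0.937637 + p_m*8.465171 + p_d*27.858702] = 10.564162

Answer: Price = V(0,0) = 10.5642


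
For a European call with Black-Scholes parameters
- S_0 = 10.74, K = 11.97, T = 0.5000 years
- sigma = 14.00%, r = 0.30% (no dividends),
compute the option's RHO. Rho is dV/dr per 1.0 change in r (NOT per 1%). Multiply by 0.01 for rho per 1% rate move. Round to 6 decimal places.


Answer: Rho = 0.772787

Derivation:
d1 = -1.0306427868; d2 = -1.1296377361
phi(d1) = 0.2345583698; exp(-qT) = 1.0000000000; exp(-rT) = 0.9985011244
N(d2) = 0.1293144516
Rho = K*T*exp(-rT)*N(d2) = 11.9700 * 0.5000 * 0.9985011244 * 0.1293144516 = 0.772787


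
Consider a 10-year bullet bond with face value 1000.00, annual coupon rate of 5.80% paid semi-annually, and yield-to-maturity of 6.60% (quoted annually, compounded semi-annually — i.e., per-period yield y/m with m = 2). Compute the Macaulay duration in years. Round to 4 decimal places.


Coupon per period c = face * coupon_rate / m = 29.000000
Periods per year m = 2; per-period yield y/m = 0.033000
Number of cashflows N = 20
Cashflows (t years, CF_t, discount factor 1/(1+y/m)^(m*t), PV):
  t = 0.5000: CF_t = 29.000000, DF = 0.968054, PV = 28.073572
  t = 1.0000: CF_t = 29.000000, DF = 0.937129, PV = 27.176740
  t = 1.5000: CF_t = 29.000000, DF = 0.907192, PV = 26.308557
  t = 2.0000: CF_t = 29.000000, DF = 0.878211, PV = 25.468110
  t = 2.5000: CF_t = 29.000000, DF = 0.850156, PV = 24.654511
  t = 3.0000: CF_t = 29.000000, DF = 0.822997, PV = 23.866903
  t = 3.5000: CF_t = 29.000000, DF = 0.796705, PV = 23.104456
  t = 4.0000: CF_t = 29.000000, DF = 0.771254, PV = 22.366366
  t = 4.5000: CF_t = 29.000000, DF = 0.746616, PV = 21.651855
  t = 5.0000: CF_t = 29.000000, DF = 0.722764, PV = 20.960169
  t = 5.5000: CF_t = 29.000000, DF = 0.699675, PV = 20.290580
  t = 6.0000: CF_t = 29.000000, DF = 0.677323, PV = 19.642381
  t = 6.5000: CF_t = 29.000000, DF = 0.655686, PV = 19.014890
  t = 7.0000: CF_t = 29.000000, DF = 0.634739, PV = 18.407444
  t = 7.5000: CF_t = 29.000000, DF = 0.614462, PV = 17.819404
  t = 8.0000: CF_t = 29.000000, DF = 0.594833, PV = 17.250149
  t = 8.5000: CF_t = 29.000000, DF = 0.575830, PV = 16.699079
  t = 9.0000: CF_t = 29.000000, DF = 0.557435, PV = 16.165614
  t = 9.5000: CF_t = 29.000000, DF = 0.539627, PV = 15.649191
  t = 10.0000: CF_t = 1029.000000, DF = 0.522388, PV = 537.537719
Price P = sum_t PV_t = 942.107691
Macaulay numerator sum_t t * PV_t:
  t * PV_t at t = 0.5000: 14.036786
  t * PV_t at t = 1.0000: 27.176740
  t * PV_t at t = 1.5000: 39.462836
  t * PV_t at t = 2.0000: 50.936219
  t * PV_t at t = 2.5000: 61.636277
  t * PV_t at t = 3.0000: 71.600709
  t * PV_t at t = 3.5000: 80.865596
  t * PV_t at t = 4.0000: 89.465464
  t * PV_t at t = 4.5000: 97.433346
  t * PV_t at t = 5.0000: 104.800846
  t * PV_t at t = 5.5000: 111.598190
  t * PV_t at t = 6.0000: 117.854288
  t * PV_t at t = 6.5000: 123.596785
  t * PV_t at t = 7.0000: 128.852111
  t * PV_t at t = 7.5000: 133.645530
  t * PV_t at t = 8.0000: 138.001193
  t * PV_t at t = 8.5000: 141.942176
  t * PV_t at t = 9.0000: 145.490528
  t * PV_t at t = 9.5000: 148.667314
  t * PV_t at t = 10.0000: 5375.377194
Macaulay duration D = (sum_t t * PV_t) / P = 7202.440127 / 942.107691 = 7.645028

Answer: Macaulay duration = 7.6450 years


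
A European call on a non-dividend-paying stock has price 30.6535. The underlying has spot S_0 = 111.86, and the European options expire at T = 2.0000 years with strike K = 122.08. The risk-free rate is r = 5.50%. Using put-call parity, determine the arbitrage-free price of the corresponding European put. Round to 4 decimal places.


Answer: Put price = 28.1569

Derivation:
Put-call parity: C - P = S_0 * exp(-qT) - K * exp(-rT).
S_0 * exp(-qT) = 111.8600 * 1.00000000 = 111.86000000
K * exp(-rT) = 122.0800 * 0.89583414 = 109.36343124
P = C - S*exp(-qT) + K*exp(-rT)
P = 30.6535 - 111.86000000 + 109.36343124 = 28.1569


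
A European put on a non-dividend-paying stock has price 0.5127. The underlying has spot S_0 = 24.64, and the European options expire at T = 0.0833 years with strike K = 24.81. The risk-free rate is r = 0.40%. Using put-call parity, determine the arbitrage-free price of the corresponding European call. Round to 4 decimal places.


Answer: Call price = 0.3510

Derivation:
Put-call parity: C - P = S_0 * exp(-qT) - K * exp(-rT).
S_0 * exp(-qT) = 24.6400 * 1.00000000 = 24.64000000
K * exp(-rT) = 24.8100 * 0.99966686 = 24.80173469
C = P + S*exp(-qT) - K*exp(-rT)
C = 0.5127 + 24.64000000 - 24.80173469 = 0.3510


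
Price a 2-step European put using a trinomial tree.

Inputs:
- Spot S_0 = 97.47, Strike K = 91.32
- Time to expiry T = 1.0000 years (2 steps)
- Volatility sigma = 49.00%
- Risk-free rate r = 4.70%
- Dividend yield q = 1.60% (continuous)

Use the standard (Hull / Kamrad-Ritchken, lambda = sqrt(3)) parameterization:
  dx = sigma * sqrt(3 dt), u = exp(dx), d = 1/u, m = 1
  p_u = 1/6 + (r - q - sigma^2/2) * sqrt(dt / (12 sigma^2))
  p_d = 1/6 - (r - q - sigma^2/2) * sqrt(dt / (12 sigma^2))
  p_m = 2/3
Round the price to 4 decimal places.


Answer: Price = V(0,0) = 12.2618

Derivation:
dt = T/N = 0.500000; dx = sigma*sqrt(3*dt) = 0.600125
u = exp(dx) = 1.822347; d = 1/u = 0.548743
p_u = 0.129570, p_m = 0.666667, p_d = 0.203763
Discount per step: exp(-r*dt) = 0.976774
Stock lattice S(k, j) with j the centered position index:
  k=0: S(0,+0) = 97.4700
  k=1: S(1,-1) = 53.4860; S(1,+0) = 97.4700; S(1,+1) = 177.6241
  k=2: S(2,-2) = 29.3501; S(2,-1) = 53.4860; S(2,+0) = 97.4700; S(2,+1) = 177.6241; S(2,+2) = 323.6927
Terminal payoffs V(N, j) = max(K - S_T, 0):
  V(2,-2) = 61.969938; V(2,-1) = 37.834015; V(2,+0) = 0.000000; V(2,+1) = 0.000000; V(2,+2) = 0.000000
Backward induction: V(k, j) = exp(-r*dt) * [p_u * V(k+1, j+1) + p_m * V(k+1, j) + p_d * V(k+1, j-1)]
  V(1,-1) = exp(-r*dt) * [p_u*0.000000 + p_m*37.834015 + p_d*61.969938] = 36.970762
  V(1,+0) = exp(-r*dt) * [p_u*0.000000 + p_m*0.000000 + p_d*37.834015] = 7.530123
  V(1,+1) = exp(-r*dt) * [p_u*0.000000 + p_m*0.000000 + p_d*0.000000] = 0.000000
  V(0,+0) = exp(-r*dt) * [p_u*0.000000 + p_m*7.530123 + p_d*36.970762] = 12.261795


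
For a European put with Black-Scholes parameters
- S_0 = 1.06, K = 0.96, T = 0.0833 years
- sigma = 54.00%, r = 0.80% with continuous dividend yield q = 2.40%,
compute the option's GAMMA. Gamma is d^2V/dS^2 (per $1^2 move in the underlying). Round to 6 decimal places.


d1 = 0.7051706785; d2 = 0.5493172859
phi(d1) = 0.3111216219; exp(-qT) = 0.9980027971; exp(-rT) = 0.9993338220
Gamma = exp(-qT) * phi(d1) / (S * sigma * sqrt(T)) = 0.9980027971 * 0.3111216219 / (1.0600 * 0.5400 * 0.2886173938) = 1.879489

Answer: Gamma = 1.879489


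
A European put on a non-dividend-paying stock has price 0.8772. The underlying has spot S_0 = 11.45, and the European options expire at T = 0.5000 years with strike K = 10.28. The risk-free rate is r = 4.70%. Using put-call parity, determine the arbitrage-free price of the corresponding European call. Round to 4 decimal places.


Put-call parity: C - P = S_0 * exp(-qT) - K * exp(-rT).
S_0 * exp(-qT) = 11.4500 * 1.00000000 = 11.45000000
K * exp(-rT) = 10.2800 * 0.97677397 = 10.04123646
C = P + S*exp(-qT) - K*exp(-rT)
C = 0.8772 + 11.45000000 - 10.04123646 = 2.2860

Answer: Call price = 2.2860


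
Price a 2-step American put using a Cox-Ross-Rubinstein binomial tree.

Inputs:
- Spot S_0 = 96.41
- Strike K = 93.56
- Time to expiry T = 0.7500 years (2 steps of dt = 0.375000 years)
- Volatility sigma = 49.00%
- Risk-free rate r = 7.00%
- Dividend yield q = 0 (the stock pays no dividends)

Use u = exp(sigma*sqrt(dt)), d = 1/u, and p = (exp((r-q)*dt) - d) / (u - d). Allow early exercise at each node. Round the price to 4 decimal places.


dt = T/N = 0.375000
u = exp(sigma*sqrt(dt)) = 1.349943; d = 1/u = 0.740772
p = (exp((r-q)*dt) - d) / (u - d) = 0.469204
Discount per step: exp(-r*dt) = 0.974092
Stock lattice S(k, i) with i counting down-moves:
  k=0: S(0,0) = 96.4100
  k=1: S(1,0) = 130.1480; S(1,1) = 71.4178
  k=2: S(2,0) = 175.6924; S(2,1) = 96.4100; S(2,2) = 52.9043
Terminal payoffs V(N, i) = max(K - S_T, 0):
  V(2,0) = 0.000000; V(2,1) = 0.000000; V(2,2) = 40.655683
Backward induction: V(k, i) = exp(-r*dt) * [p * V(k+1, i) + (1-p) * V(k+1, i+1)]; then take max(V_cont, immediate exercise) for American.
  V(1,0) = exp(-r*dt) * [p*0.000000 + (1-p)*0.000000] = 0.000000; exercise = 0.000000; V(1,0) = max -> 0.000000
  V(1,1) = exp(-r*dt) * [p*0.000000 + (1-p)*40.655683] = 21.020769; exercise = 22.142179; V(1,1) = max -> 22.142179
  V(0,0) = exp(-r*dt) * [p*0.000000 + (1-p)*22.142179] = 11.448476; exercise = 0.000000; V(0,0) = max -> 11.448476

Answer: Price = V(0,0) = 11.4485


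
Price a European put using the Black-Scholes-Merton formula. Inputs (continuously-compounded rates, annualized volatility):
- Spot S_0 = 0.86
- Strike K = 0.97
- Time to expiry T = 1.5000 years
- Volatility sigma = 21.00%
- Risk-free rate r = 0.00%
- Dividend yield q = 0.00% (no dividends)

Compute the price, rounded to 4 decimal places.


Answer: Price = 0.1586

Derivation:
d1 = (ln(S/K) + (r - q + 0.5*sigma^2) * T) / (sigma * sqrt(T)) = -0.33938529
d2 = d1 - sigma * sqrt(T) = -0.59658171
exp(-rT) = 1.00000000; exp(-qT) = 1.00000000
P = K * exp(-rT) * N(-d2) - S_0 * exp(-qT) * N(-d1)
N(-d1) = 0.63284025; N(-d2) = 0.72460666
P = 0.9700 * 1.00000000 * 0.72460666 - 0.8600 * 1.00000000 * 0.63284025 = 0.1586


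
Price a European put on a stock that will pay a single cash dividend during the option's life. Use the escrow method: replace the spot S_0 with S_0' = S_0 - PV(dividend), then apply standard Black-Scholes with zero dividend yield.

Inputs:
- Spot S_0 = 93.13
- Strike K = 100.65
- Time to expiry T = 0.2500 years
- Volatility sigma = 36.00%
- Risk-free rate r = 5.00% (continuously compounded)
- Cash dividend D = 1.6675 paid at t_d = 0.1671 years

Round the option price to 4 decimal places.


Answer: Price = 11.5195

Derivation:
PV(D) = D * exp(-r * t_d) = 1.6675 * 0.99167981 = 1.65362608
S_0' = S_0 - PV(D) = 93.1300 - 1.65362608 = 91.47637392
d1 = (ln(S_0'/K) + (r + sigma^2/2)*T) / (sigma*sqrt(T)) = -0.37149123
d2 = d1 - sigma*sqrt(T) = -0.55149123
exp(-rT) = 0.98757780
N(-d1) = 0.64486416; N(-d2) = 0.70935151
P = K * exp(-rT) * N(-d2) - S_0' * N(-d1) = 100.6500 * 0.98757780 * 0.70935151 - 91.47637392 * 0.64486416 = 11.5195


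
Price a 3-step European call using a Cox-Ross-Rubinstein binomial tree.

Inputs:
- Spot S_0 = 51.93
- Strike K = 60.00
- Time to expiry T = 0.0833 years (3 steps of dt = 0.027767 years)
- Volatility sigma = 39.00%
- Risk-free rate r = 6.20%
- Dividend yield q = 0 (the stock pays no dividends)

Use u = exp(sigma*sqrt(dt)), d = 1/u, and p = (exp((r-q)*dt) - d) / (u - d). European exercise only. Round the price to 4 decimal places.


dt = T/N = 0.027767
u = exp(sigma*sqrt(dt)) = 1.067145; d = 1/u = 0.937080
p = (exp((r-q)*dt) - d) / (u - d) = 0.497006
Discount per step: exp(-r*dt) = 0.998280
Stock lattice S(k, i) with i counting down-moves:
  k=0: S(0,0) = 51.9300
  k=1: S(1,0) = 55.4168; S(1,1) = 48.6625
  k=2: S(2,0) = 59.1378; S(2,1) = 51.9300; S(2,2) = 45.6007
  k=3: S(3,0) = 63.1086; S(3,1) = 55.4168; S(3,2) = 48.6625; S(3,3) = 42.7315
Terminal payoffs V(N, i) = max(S_T - K, 0):
  V(3,0) = 3.108638; V(3,1) = 0.000000; V(3,2) = 0.000000; V(3,3) = 0.000000
Backward induction: V(k, i) = exp(-r*dt) * [p * V(k+1, i) + (1-p) * V(k+1, i+1)].
  V(2,0) = exp(-r*dt) * [p*3.108638 + (1-p)*0.000000] = 1.542355
  V(2,1) = exp(-r*dt) * [p*0.000000 + (1-p)*0.000000] = 0.000000
  V(2,2) = exp(-r*dt) * [p*0.000000 + (1-p)*0.000000] = 0.000000
  V(1,0) = exp(-r*dt) * [p*1.542355 + (1-p)*0.000000] = 0.765242
  V(1,1) = exp(-r*dt) * [p*0.000000 + (1-p)*0.000000] = 0.000000
  V(0,0) = exp(-r*dt) * [p*0.765242 + (1-p)*0.000000] = 0.379676

Answer: Price = V(0,0) = 0.3797


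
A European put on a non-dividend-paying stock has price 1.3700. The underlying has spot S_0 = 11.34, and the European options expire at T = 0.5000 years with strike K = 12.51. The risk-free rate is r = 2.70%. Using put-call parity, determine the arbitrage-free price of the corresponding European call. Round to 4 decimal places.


Put-call parity: C - P = S_0 * exp(-qT) - K * exp(-rT).
S_0 * exp(-qT) = 11.3400 * 1.00000000 = 11.34000000
K * exp(-rT) = 12.5100 * 0.98659072 = 12.34224986
C = P + S*exp(-qT) - K*exp(-rT)
C = 1.3700 + 11.34000000 - 12.34224986 = 0.3678

Answer: Call price = 0.3678


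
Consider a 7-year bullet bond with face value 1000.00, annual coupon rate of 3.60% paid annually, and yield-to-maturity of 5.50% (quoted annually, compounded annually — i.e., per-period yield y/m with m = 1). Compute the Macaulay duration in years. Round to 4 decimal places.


Answer: Macaulay duration = 6.2629 years

Derivation:
Coupon per period c = face * coupon_rate / m = 36.000000
Periods per year m = 1; per-period yield y/m = 0.055000
Number of cashflows N = 7
Cashflows (t years, CF_t, discount factor 1/(1+y/m)^(m*t), PV):
  t = 1.0000: CF_t = 36.000000, DF = 0.947867, PV = 34.123223
  t = 2.0000: CF_t = 36.000000, DF = 0.898452, PV = 32.344287
  t = 3.0000: CF_t = 36.000000, DF = 0.851614, PV = 30.658092
  t = 4.0000: CF_t = 36.000000, DF = 0.807217, PV = 29.059803
  t = 5.0000: CF_t = 36.000000, DF = 0.765134, PV = 27.544837
  t = 6.0000: CF_t = 36.000000, DF = 0.725246, PV = 26.108850
  t = 7.0000: CF_t = 1036.000000, DF = 0.687437, PV = 712.184534
Price P = sum_t PV_t = 892.023625
Macaulay numerator sum_t t * PV_t:
  t * PV_t at t = 1.0000: 34.123223
  t * PV_t at t = 2.0000: 64.688574
  t * PV_t at t = 3.0000: 91.974276
  t * PV_t at t = 4.0000: 116.239211
  t * PV_t at t = 5.0000: 137.724184
  t * PV_t at t = 6.0000: 156.653100
  t * PV_t at t = 7.0000: 4985.291736
Macaulay duration D = (sum_t t * PV_t) / P = 5586.694303 / 892.023625 = 6.262944


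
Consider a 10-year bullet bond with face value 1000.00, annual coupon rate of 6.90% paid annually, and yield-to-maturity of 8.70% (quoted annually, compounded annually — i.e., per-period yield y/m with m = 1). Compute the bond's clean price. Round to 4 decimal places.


Answer: Price = 882.9410

Derivation:
Coupon per period c = face * coupon_rate / m = 69.000000
Periods per year m = 1; per-period yield y/m = 0.087000
Number of cashflows N = 10
Cashflows (t years, CF_t, discount factor 1/(1+y/m)^(m*t), PV):
  t = 1.0000: CF_t = 69.000000, DF = 0.919963, PV = 63.477461
  t = 2.0000: CF_t = 69.000000, DF = 0.846332, PV = 58.396928
  t = 3.0000: CF_t = 69.000000, DF = 0.778595, PV = 53.723025
  t = 4.0000: CF_t = 69.000000, DF = 0.716278, PV = 49.423206
  t = 5.0000: CF_t = 69.000000, DF = 0.658950, PV = 45.467531
  t = 6.0000: CF_t = 69.000000, DF = 0.606209, PV = 41.828455
  t = 7.0000: CF_t = 69.000000, DF = 0.557690, PV = 38.480640
  t = 8.0000: CF_t = 69.000000, DF = 0.513055, PV = 35.400772
  t = 9.0000: CF_t = 69.000000, DF = 0.471991, PV = 32.567408
  t = 10.0000: CF_t = 1069.000000, DF = 0.434215, PV = 464.175554
Price P = sum_t PV_t = 882.940980


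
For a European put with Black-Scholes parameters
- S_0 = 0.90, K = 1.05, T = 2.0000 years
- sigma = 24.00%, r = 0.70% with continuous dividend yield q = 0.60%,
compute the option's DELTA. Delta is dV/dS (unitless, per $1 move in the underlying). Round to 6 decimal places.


d1 = -0.2785726120; d2 = -0.6179838669
phi(d1) = 0.3837592473; exp(-qT) = 0.9880717129; exp(-rT) = 0.9860975443
N(-d1) = 0.6097135833
Delta = -exp(-qT) * N(-d1) = -0.9880717129 * 0.6097135833 = -0.602441

Answer: Delta = -0.602441


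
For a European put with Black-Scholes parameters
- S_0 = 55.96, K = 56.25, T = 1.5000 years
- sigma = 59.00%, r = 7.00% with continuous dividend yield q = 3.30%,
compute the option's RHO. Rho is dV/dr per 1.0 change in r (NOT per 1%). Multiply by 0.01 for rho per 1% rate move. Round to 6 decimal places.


d1 = 0.4309525814; d2 = -0.2916468927
phi(d1) = 0.3635644852; exp(-qT) = 0.9517051581; exp(-rT) = 0.9003245226
N(-d2) = 0.6147216910
Rho = -K*T*exp(-rT)*N(-d2) = -56.2500 * 1.5000 * 0.9003245226 * 0.6147216910 = -46.697260

Answer: Rho = -46.697260


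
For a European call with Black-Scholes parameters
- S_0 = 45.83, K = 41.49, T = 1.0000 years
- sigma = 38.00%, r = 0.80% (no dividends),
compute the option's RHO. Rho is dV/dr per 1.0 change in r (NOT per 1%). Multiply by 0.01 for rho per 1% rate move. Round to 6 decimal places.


d1 = 0.4728591163; d2 = 0.0928591163
phi(d1) = 0.3567441556; exp(-qT) = 1.0000000000; exp(-rT) = 0.9920319148
N(d2) = 0.5369922571
Rho = K*T*exp(-rT)*N(d2) = 41.4900 * 1.0000 * 0.9920319148 * 0.5369922571 = 22.102281

Answer: Rho = 22.102281


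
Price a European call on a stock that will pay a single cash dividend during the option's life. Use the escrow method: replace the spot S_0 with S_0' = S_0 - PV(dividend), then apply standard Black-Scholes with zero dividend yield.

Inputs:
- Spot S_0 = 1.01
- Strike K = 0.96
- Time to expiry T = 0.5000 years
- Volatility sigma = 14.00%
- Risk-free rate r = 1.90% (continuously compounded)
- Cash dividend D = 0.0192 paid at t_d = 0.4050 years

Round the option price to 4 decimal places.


Answer: Price = 0.0616

Derivation:
PV(D) = D * exp(-r * t_d) = 0.0192 * 0.99233453 = 0.01905282
S_0' = S_0 - PV(D) = 1.0100 - 0.01905282 = 0.99094718
d1 = (ln(S_0'/K) + (r + sigma^2/2)*T) / (sigma*sqrt(T)) = 0.46596262
d2 = d1 - sigma*sqrt(T) = 0.36696767
exp(-rT) = 0.99054498
N(d1) = 0.67937887; N(d2) = 0.64317843
C = S_0' * N(d1) - K * exp(-rT) * N(d2) = 0.99094718 * 0.67937887 - 0.9600 * 0.99054498 * 0.64317843 = 0.0616


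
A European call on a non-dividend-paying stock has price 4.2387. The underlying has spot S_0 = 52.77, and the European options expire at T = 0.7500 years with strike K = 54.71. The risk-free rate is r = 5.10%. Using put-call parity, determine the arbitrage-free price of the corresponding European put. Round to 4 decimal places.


Answer: Put price = 4.1256

Derivation:
Put-call parity: C - P = S_0 * exp(-qT) - K * exp(-rT).
S_0 * exp(-qT) = 52.7700 * 1.00000000 = 52.77000000
K * exp(-rT) = 54.7100 * 0.96247229 = 52.65685914
P = C - S*exp(-qT) + K*exp(-rT)
P = 4.2387 - 52.77000000 + 52.65685914 = 4.1256


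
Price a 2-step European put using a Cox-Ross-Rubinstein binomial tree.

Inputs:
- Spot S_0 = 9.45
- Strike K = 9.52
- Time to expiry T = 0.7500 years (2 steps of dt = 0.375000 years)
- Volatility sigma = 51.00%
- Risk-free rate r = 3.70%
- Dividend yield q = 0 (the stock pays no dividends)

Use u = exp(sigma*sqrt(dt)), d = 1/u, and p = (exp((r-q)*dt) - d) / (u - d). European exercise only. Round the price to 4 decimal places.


dt = T/N = 0.375000
u = exp(sigma*sqrt(dt)) = 1.366578; d = 1/u = 0.731755
p = (exp((r-q)*dt) - d) / (u - d) = 0.444560
Discount per step: exp(-r*dt) = 0.986221
Stock lattice S(k, i) with i counting down-moves:
  k=0: S(0,0) = 9.4500
  k=1: S(1,0) = 12.9142; S(1,1) = 6.9151
  k=2: S(2,0) = 17.6482; S(2,1) = 9.4500; S(2,2) = 5.0601
Terminal payoffs V(N, i) = max(K - S_T, 0):
  V(2,0) = 0.000000; V(2,1) = 0.070000; V(2,2) = 4.459856
Backward induction: V(k, i) = exp(-r*dt) * [p * V(k+1, i) + (1-p) * V(k+1, i+1)].
  V(1,0) = exp(-r*dt) * [p*0.000000 + (1-p)*0.070000] = 0.038345
  V(1,1) = exp(-r*dt) * [p*0.070000 + (1-p)*4.459856] = 2.473740
  V(0,0) = exp(-r*dt) * [p*0.038345 + (1-p)*2.473740] = 1.371894

Answer: Price = V(0,0) = 1.3719


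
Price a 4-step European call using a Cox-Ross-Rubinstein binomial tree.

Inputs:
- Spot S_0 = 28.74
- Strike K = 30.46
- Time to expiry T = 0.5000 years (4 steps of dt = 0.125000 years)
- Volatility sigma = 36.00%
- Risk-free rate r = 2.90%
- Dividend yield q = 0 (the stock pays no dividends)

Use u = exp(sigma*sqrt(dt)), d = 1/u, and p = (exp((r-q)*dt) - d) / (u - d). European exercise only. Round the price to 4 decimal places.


dt = T/N = 0.125000
u = exp(sigma*sqrt(dt)) = 1.135734; d = 1/u = 0.880488
p = (exp((r-q)*dt) - d) / (u - d) = 0.482451
Discount per step: exp(-r*dt) = 0.996382
Stock lattice S(k, i) with i counting down-moves:
  k=0: S(0,0) = 28.7400
  k=1: S(1,0) = 32.6410; S(1,1) = 25.3052
  k=2: S(2,0) = 37.0715; S(2,1) = 28.7400; S(2,2) = 22.2809
  k=3: S(3,0) = 42.1034; S(3,1) = 32.6410; S(3,2) = 25.3052; S(3,3) = 19.6181
  k=4: S(4,0) = 47.8182; S(4,1) = 37.0715; S(4,2) = 28.7400; S(4,3) = 22.2809; S(4,4) = 17.2735
Terminal payoffs V(N, i) = max(S_T - K, 0):
  V(4,0) = 17.358221; V(4,1) = 6.611494; V(4,2) = 0.000000; V(4,3) = 0.000000; V(4,4) = 0.000000
Backward induction: V(k, i) = exp(-r*dt) * [p * V(k+1, i) + (1-p) * V(k+1, i+1)].
  V(3,0) = exp(-r*dt) * [p*17.358221 + (1-p)*6.611494] = 11.753577
  V(3,1) = exp(-r*dt) * [p*6.611494 + (1-p)*0.000000] = 3.178179
  V(3,2) = exp(-r*dt) * [p*0.000000 + (1-p)*0.000000] = 0.000000
  V(3,3) = exp(-r*dt) * [p*0.000000 + (1-p)*0.000000] = 0.000000
  V(2,0) = exp(-r*dt) * [p*11.753577 + (1-p)*3.178179] = 7.288917
  V(2,1) = exp(-r*dt) * [p*3.178179 + (1-p)*0.000000] = 1.527767
  V(2,2) = exp(-r*dt) * [p*0.000000 + (1-p)*0.000000] = 0.000000
  V(1,0) = exp(-r*dt) * [p*7.288917 + (1-p)*1.527767] = 4.291653
  V(1,1) = exp(-r*dt) * [p*1.527767 + (1-p)*0.000000] = 0.734405
  V(0,0) = exp(-r*dt) * [p*4.291653 + (1-p)*0.734405] = 2.441735

Answer: Price = V(0,0) = 2.4417


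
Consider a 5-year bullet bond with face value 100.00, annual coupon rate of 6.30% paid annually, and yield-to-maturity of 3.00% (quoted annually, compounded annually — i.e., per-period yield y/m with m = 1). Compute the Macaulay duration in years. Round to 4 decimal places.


Answer: Macaulay duration = 4.4839 years

Derivation:
Coupon per period c = face * coupon_rate / m = 6.300000
Periods per year m = 1; per-period yield y/m = 0.030000
Number of cashflows N = 5
Cashflows (t years, CF_t, discount factor 1/(1+y/m)^(m*t), PV):
  t = 1.0000: CF_t = 6.300000, DF = 0.970874, PV = 6.116505
  t = 2.0000: CF_t = 6.300000, DF = 0.942596, PV = 5.938354
  t = 3.0000: CF_t = 6.300000, DF = 0.915142, PV = 5.765392
  t = 4.0000: CF_t = 6.300000, DF = 0.888487, PV = 5.597468
  t = 5.0000: CF_t = 106.300000, DF = 0.862609, PV = 91.695314
Price P = sum_t PV_t = 115.113034
Macaulay numerator sum_t t * PV_t:
  t * PV_t at t = 1.0000: 6.116505
  t * PV_t at t = 2.0000: 11.876708
  t * PV_t at t = 3.0000: 17.296177
  t * PV_t at t = 4.0000: 22.389874
  t * PV_t at t = 5.0000: 458.476569
Macaulay duration D = (sum_t t * PV_t) / P = 516.155833 / 115.113034 = 4.483904


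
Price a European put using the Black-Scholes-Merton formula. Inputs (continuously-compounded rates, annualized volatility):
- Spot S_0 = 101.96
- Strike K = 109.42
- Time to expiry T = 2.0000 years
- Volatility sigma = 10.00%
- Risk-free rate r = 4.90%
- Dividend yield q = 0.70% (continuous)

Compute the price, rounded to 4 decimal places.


d1 = (ln(S/K) + (r - q + 0.5*sigma^2) * T) / (sigma * sqrt(T)) = 0.16537029
d2 = d1 - sigma * sqrt(T) = 0.02394894
exp(-rT) = 0.90664890; exp(-qT) = 0.98609754
P = K * exp(-rT) * N(-d2) - S_0 * exp(-qT) * N(-d1)
N(-d1) = 0.43432627; N(-d2) = 0.49044667
P = 109.4200 * 0.90664890 * 0.49044667 - 101.9600 * 0.98609754 * 0.43432627 = 4.9868

Answer: Price = 4.9868


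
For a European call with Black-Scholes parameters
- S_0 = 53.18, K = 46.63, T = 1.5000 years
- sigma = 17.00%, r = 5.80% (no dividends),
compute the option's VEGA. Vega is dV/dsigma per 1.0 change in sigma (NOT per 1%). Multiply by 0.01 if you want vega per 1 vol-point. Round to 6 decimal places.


d1 = 1.1532451063; d2 = 0.9450384781
phi(d1) = 0.2051680928; exp(-qT) = 1.0000000000; exp(-rT) = 0.9166770956
Vega = S * exp(-qT) * phi(d1) * sqrt(T) = 53.1800 * 1.0000000000 * 0.2051680928 * 1.2247448714 = 13.362994

Answer: Vega = 13.362994


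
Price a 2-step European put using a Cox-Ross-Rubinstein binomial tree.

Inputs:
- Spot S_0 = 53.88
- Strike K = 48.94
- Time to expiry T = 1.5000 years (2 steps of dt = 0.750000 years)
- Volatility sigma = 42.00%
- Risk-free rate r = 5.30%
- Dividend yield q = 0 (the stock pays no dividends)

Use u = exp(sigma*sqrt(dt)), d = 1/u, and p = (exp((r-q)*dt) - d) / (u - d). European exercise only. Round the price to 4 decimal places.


Answer: Price = V(0,0) = 6.0653

Derivation:
dt = T/N = 0.750000
u = exp(sigma*sqrt(dt)) = 1.438687; d = 1/u = 0.695078
p = (exp((r-q)*dt) - d) / (u - d) = 0.464589
Discount per step: exp(-r*dt) = 0.961030
Stock lattice S(k, i) with i counting down-moves:
  k=0: S(0,0) = 53.8800
  k=1: S(1,0) = 77.5164; S(1,1) = 37.4508
  k=2: S(2,0) = 111.5219; S(2,1) = 53.8800; S(2,2) = 26.0313
Terminal payoffs V(N, i) = max(K - S_T, 0):
  V(2,0) = 0.000000; V(2,1) = 0.000000; V(2,2) = 22.908743
Backward induction: V(k, i) = exp(-r*dt) * [p * V(k+1, i) + (1-p) * V(k+1, i+1)].
  V(1,0) = exp(-r*dt) * [p*0.000000 + (1-p)*0.000000] = 0.000000
  V(1,1) = exp(-r*dt) * [p*0.000000 + (1-p)*22.908743] = 11.787599
  V(0,0) = exp(-r*dt) * [p*0.000000 + (1-p)*11.787599] = 6.065260


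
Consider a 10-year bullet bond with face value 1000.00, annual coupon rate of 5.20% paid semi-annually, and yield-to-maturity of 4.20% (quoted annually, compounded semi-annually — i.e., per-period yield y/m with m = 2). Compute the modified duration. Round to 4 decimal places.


Coupon per period c = face * coupon_rate / m = 26.000000
Periods per year m = 2; per-period yield y/m = 0.021000
Number of cashflows N = 20
Cashflows (t years, CF_t, discount factor 1/(1+y/m)^(m*t), PV):
  t = 0.5000: CF_t = 26.000000, DF = 0.979432, PV = 25.465230
  t = 1.0000: CF_t = 26.000000, DF = 0.959287, PV = 24.941460
  t = 1.5000: CF_t = 26.000000, DF = 0.939556, PV = 24.428462
  t = 2.0000: CF_t = 26.000000, DF = 0.920231, PV = 23.926015
  t = 2.5000: CF_t = 26.000000, DF = 0.901304, PV = 23.433904
  t = 3.0000: CF_t = 26.000000, DF = 0.882766, PV = 22.951913
  t = 3.5000: CF_t = 26.000000, DF = 0.864609, PV = 22.479837
  t = 4.0000: CF_t = 26.000000, DF = 0.846826, PV = 22.017470
  t = 4.5000: CF_t = 26.000000, DF = 0.829408, PV = 21.564613
  t = 5.0000: CF_t = 26.000000, DF = 0.812349, PV = 21.121071
  t = 5.5000: CF_t = 26.000000, DF = 0.795640, PV = 20.686651
  t = 6.0000: CF_t = 26.000000, DF = 0.779276, PV = 20.261166
  t = 6.5000: CF_t = 26.000000, DF = 0.763247, PV = 19.844433
  t = 7.0000: CF_t = 26.000000, DF = 0.747549, PV = 19.436272
  t = 7.5000: CF_t = 26.000000, DF = 0.732173, PV = 19.036505
  t = 8.0000: CF_t = 26.000000, DF = 0.717114, PV = 18.644961
  t = 8.5000: CF_t = 26.000000, DF = 0.702364, PV = 18.261470
  t = 9.0000: CF_t = 26.000000, DF = 0.687918, PV = 17.885867
  t = 9.5000: CF_t = 26.000000, DF = 0.673769, PV = 17.517989
  t = 10.0000: CF_t = 1026.000000, DF = 0.659911, PV = 677.068360
Price P = sum_t PV_t = 1080.973647
First compute Macaulay numerator sum_t t * PV_t:
  t * PV_t at t = 0.5000: 12.732615
  t * PV_t at t = 1.0000: 24.941460
  t * PV_t at t = 1.5000: 36.642693
  t * PV_t at t = 2.0000: 47.852031
  t * PV_t at t = 2.5000: 58.584759
  t * PV_t at t = 3.0000: 68.855740
  t * PV_t at t = 3.5000: 78.679429
  t * PV_t at t = 4.0000: 88.069880
  t * PV_t at t = 4.5000: 97.040759
  t * PV_t at t = 5.0000: 105.605353
  t * PV_t at t = 5.5000: 113.776580
  t * PV_t at t = 6.0000: 121.566998
  t * PV_t at t = 6.5000: 128.988816
  t * PV_t at t = 7.0000: 136.053901
  t * PV_t at t = 7.5000: 142.773787
  t * PV_t at t = 8.0000: 149.159686
  t * PV_t at t = 8.5000: 155.222494
  t * PV_t at t = 9.0000: 160.972801
  t * PV_t at t = 9.5000: 166.420895
  t * PV_t at t = 10.0000: 6770.683596
Macaulay duration D = 8664.624272 / 1080.973647 = 8.015574
Modified duration = D / (1 + y/m) = 8.015574 / (1 + 0.021000) = 7.850709

Answer: Modified duration = 7.8507


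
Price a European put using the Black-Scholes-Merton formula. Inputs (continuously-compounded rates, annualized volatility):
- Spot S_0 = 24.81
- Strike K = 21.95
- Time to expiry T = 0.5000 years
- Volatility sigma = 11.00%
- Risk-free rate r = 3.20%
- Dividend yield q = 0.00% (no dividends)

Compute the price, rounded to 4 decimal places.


Answer: Price = 0.0270

Derivation:
d1 = (ln(S/K) + (r - q + 0.5*sigma^2) * T) / (sigma * sqrt(T)) = 1.81925279
d2 = d1 - sigma * sqrt(T) = 1.74147104
exp(-rT) = 0.98412732; exp(-qT) = 1.00000000
P = K * exp(-rT) * N(-d2) - S_0 * exp(-qT) * N(-d1)
N(-d1) = 0.03443644; N(-d2) = 0.04080052
P = 21.9500 * 0.98412732 * 0.04080052 - 24.8100 * 1.00000000 * 0.03443644 = 0.0270


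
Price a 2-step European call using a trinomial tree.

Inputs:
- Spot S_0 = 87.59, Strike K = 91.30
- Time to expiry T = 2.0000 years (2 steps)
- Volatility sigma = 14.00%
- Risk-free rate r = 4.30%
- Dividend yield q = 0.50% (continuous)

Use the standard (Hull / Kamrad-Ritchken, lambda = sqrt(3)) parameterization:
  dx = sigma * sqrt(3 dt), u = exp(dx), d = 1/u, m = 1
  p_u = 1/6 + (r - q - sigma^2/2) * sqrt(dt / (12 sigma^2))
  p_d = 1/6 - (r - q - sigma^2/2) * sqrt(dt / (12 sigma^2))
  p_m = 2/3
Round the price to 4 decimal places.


dt = T/N = 1.000000; dx = sigma*sqrt(3*dt) = 0.242487
u = exp(dx) = 1.274415; d = 1/u = 0.784674
p_u = 0.224814, p_m = 0.666667, p_d = 0.108519
Discount per step: exp(-r*dt) = 0.957911
Stock lattice S(k, j) with j the centered position index:
  k=0: S(0,+0) = 87.5900
  k=1: S(1,-1) = 68.7296; S(1,+0) = 87.5900; S(1,+1) = 111.6260
  k=2: S(2,-2) = 53.9303; S(2,-1) = 68.7296; S(2,+0) = 87.5900; S(2,+1) = 111.6260; S(2,+2) = 142.2578
Terminal payoffs V(N, j) = max(S_T - K, 0):
  V(2,-2) = 0.000000; V(2,-1) = 0.000000; V(2,+0) = 0.000000; V(2,+1) = 20.325995; V(2,+2) = 50.957822
Backward induction: V(k, j) = exp(-r*dt) * [p_u * V(k+1, j+1) + p_m * V(k+1, j) + p_d * V(k+1, j-1)]
  V(1,-1) = exp(-r*dt) * [p_u*0.000000 + p_m*0.000000 + p_d*0.000000] = 0.000000
  V(1,+0) = exp(-r*dt) * [p_u*20.325995 + p_m*0.000000 + p_d*0.000000] = 4.377243
  V(1,+1) = exp(-r*dt) * [p_u*50.957822 + p_m*20.325995 + p_d*0.000000] = 23.954202
  V(0,+0) = exp(-r*dt) * [p_u*23.954202 + p_m*4.377243 + p_d*0.000000] = 7.953925

Answer: Price = V(0,0) = 7.9539


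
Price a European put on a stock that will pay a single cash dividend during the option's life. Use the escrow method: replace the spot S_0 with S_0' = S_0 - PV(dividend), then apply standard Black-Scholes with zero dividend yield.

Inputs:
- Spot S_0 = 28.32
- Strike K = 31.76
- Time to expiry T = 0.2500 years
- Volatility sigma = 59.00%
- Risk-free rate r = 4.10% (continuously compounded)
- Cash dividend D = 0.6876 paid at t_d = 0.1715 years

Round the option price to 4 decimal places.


PV(D) = D * exp(-r * t_d) = 0.6876 * 0.99299316 = 0.68278210
S_0' = S_0 - PV(D) = 28.3200 - 0.68278210 = 27.63721790
d1 = (ln(S_0'/K) + (r + sigma^2/2)*T) / (sigma*sqrt(T)) = -0.28909084
d2 = d1 - sigma*sqrt(T) = -0.58409084
exp(-rT) = 0.98980235
N(-d1) = 0.61374407; N(-d2) = 0.72042040
P = K * exp(-rT) * N(-d2) - S_0' * N(-d1) = 31.7600 * 0.98980235 * 0.72042040 - 27.63721790 * 0.61374407 = 5.6850

Answer: Price = 5.6850
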